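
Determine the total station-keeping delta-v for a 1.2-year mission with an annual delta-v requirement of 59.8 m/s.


dV = rate * years = 59.8 * 1.2
dV = 71.7600 m/s

71.7600 m/s


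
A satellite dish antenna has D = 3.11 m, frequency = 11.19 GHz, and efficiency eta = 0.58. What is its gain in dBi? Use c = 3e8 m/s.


lambda = c/f = 3e8 / 1.119e+10 = 0.02680965 m
G = eta*(pi*D/lambda)^2 = 0.58*(pi*3.11/0.02680965)^2
G = 77031.1144 (linear)
G = 10*log10(77031.1144) = 48.8667 dBi

48.8667 dBi


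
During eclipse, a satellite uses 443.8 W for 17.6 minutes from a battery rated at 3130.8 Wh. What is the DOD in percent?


E_used = P * t / 60 = 443.8 * 17.6 / 60 = 130.1813 Wh
DOD = E_used / E_total * 100 = 130.1813 / 3130.8 * 100
DOD = 4.1581 %

4.1581 %


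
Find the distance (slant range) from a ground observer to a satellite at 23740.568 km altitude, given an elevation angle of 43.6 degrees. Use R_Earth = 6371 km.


h = 23740.568 km, el = 43.6 deg
d = -R_E*sin(el) + sqrt((R_E*sin(el))^2 + 2*R_E*h + h^2)
d = -6371.0000*sin(0.7609636) + sqrt((6371.0000*0.6896195)^2 + 2*6371.0000*23740.568 + 23740.568^2)
d = 25362.4469 km

25362.4469 km


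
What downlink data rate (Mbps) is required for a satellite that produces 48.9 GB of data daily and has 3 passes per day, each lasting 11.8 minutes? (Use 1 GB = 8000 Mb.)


total contact time = 3 * 11.8 * 60 = 2124.0000 s
data = 48.9 GB = 391200.0000 Mb
rate = 391200.0000 / 2124.0000 = 184.1808 Mbps

184.1808 Mbps


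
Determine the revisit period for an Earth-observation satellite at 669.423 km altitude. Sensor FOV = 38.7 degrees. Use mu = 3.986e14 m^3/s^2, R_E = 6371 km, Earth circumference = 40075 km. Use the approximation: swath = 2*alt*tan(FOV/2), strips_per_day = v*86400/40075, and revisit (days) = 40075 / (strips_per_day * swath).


swath = 2*669.423*tan(0.3377212) = 470.1693 km
v = sqrt(mu/r) = 7524.3549 m/s = 7.5244 km/s
strips/day = v*86400/40075 = 7.5244*86400/40075 = 16.2222
coverage/day = strips * swath = 16.2222 * 470.1693 = 7627.1749 km
revisit = 40075 / 7627.1749 = 5.2542 days

5.2542 days


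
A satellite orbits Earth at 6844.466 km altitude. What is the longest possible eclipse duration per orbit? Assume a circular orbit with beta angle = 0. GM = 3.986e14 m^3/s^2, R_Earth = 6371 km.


r = 13215.4660 km
T = 251.9902 min
Eclipse fraction = arcsin(R_E/r)/pi = arcsin(6371.0000/13215.4660)/pi
= arcsin(0.4820867)/pi = 0.160121
Eclipse duration = 0.160121 * 251.9902 = 40.3489 min

40.3489 minutes


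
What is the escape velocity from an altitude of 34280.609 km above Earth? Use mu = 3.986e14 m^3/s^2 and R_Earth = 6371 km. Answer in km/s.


r = 6371.0 + 34280.609 = 40651.6090 km = 4.0651609e+07 m
v_esc = sqrt(2*mu/r) = sqrt(2*3.986e14 / 4.0651609e+07)
v_esc = 4428.3789 m/s = 4.4284 km/s

4.4284 km/s


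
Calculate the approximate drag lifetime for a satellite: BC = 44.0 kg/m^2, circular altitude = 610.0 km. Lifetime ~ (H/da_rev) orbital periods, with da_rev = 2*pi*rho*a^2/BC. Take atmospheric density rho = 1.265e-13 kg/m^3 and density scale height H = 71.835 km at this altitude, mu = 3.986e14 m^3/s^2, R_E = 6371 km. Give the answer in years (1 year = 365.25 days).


a = R_E + alt = 6981.0000 km = 6.981e+06 m
da_rev = 2*pi*rho*a^2/BC = 2*pi*1.265e-13*(6.981e+06)^2/44.0 = 0.880345185 m per revolution
N = H/da_rev = 71835.0000 m / 0.880345185 m = 81598.6742 revolutions
P = 2*pi*sqrt(a^3/mu) = 5804.8056 s
lifetime = N*P = 81598.6742 * 5804.8056 = 4.7366444e+08 s = 5482.2273 days
years = 5482.2273 / 365.25 = 15.0095 years

15.0095 years


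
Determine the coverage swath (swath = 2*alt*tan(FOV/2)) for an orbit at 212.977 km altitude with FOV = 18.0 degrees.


FOV = 18.0 deg = 0.3141593 rad
swath = 2 * alt * tan(FOV/2) = 2 * 212.977 * tan(0.1570796)
swath = 2 * 212.977 * 0.1583844
swath = 67.4645 km

67.4645 km


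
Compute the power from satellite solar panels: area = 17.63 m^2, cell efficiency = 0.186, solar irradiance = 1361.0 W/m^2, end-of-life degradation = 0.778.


P = area * eta * S * degradation
P = 17.63 * 0.186 * 1361.0 * 0.778
P = 3472.1860 W

3472.1860 W


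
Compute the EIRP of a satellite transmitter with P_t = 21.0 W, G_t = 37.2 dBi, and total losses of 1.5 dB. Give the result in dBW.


Pt = 21.0 W = 13.2222 dBW
EIRP = Pt_dBW + Gt - losses = 13.2222 + 37.2 - 1.5 = 48.9222 dBW

48.9222 dBW


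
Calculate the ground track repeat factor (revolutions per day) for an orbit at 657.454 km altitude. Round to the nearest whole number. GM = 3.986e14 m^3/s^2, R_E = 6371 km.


r = 7.028454e+06 m
T = 2*pi*sqrt(r^3/mu) = 5864.0941 s = 97.7349 min
revs/day = 1440 / 97.7349 = 14.7337
Rounded: 15 revolutions per day

15 revolutions per day


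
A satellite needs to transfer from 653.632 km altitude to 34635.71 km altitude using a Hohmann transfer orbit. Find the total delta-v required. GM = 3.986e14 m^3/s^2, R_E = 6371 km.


r1 = 7024.6320 km = 7.024632e+06 m
r2 = 41006.7100 km = 4.100671e+07 m
dv1 = sqrt(mu/r1)*(sqrt(2*r2/(r1+r2)) - 1) = 2310.4074 m/s
dv2 = sqrt(mu/r2)*(1 - sqrt(2*r1/(r1+r2))) = 1431.5627 m/s
total dv = |dv1| + |dv2| = 2310.4074 + 1431.5627 = 3741.9702 m/s = 3.7420 km/s

3.7420 km/s


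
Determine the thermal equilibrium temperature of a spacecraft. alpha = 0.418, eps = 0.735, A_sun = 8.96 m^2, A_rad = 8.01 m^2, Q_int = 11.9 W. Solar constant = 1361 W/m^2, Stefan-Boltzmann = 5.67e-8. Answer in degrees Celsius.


Numerator = alpha*S*A_sun + Q_int = 0.418*1361*8.96 + 11.9 = 5109.2261 W
Denominator = eps*sigma*A_rad = 0.735*5.67e-8*8.01 = 3.3381275e-07 W/K^4
T^4 = 1.5305665e+10 K^4
T = 351.7329 K = 78.5829 C

78.5829 degrees Celsius


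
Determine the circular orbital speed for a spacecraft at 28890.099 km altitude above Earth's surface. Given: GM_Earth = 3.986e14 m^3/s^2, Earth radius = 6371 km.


r = R_E + alt = 6371.0 + 28890.099 = 35261.0990 km = 3.5261099e+07 m
v = sqrt(mu/r) = sqrt(3.986e14 / 3.5261099e+07) = 3362.1782 m/s = 3.3622 km/s

3.3622 km/s


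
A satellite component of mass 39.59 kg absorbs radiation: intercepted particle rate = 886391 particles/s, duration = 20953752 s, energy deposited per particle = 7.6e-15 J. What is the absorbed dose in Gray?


Total energy deposited = rate * time * E_per
  = 886391 * 20953752 * 7.6e-15 = 0.1411565 J
Dose = E_total / mass = 0.1411565 / 39.59
Dose = 0.003565457 Gy

0.0036 Gy


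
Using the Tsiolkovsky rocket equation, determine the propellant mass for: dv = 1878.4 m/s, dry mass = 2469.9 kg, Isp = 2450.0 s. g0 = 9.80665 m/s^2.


ve = Isp * g0 = 2450.0 * 9.80665 = 24026.292500 m/s
mass ratio = exp(dv/ve) = exp(1878.4/24026.292500) = 1.08131838
m_prop = m_dry * (mr - 1) = 2469.9 * (1.08131838 - 1)
m_prop = 200.8483 kg

200.8483 kg


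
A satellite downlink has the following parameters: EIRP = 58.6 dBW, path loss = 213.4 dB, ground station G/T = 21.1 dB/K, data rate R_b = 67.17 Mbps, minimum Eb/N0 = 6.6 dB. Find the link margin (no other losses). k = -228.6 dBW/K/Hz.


C/N0 = EIRP - FSPL + G/T - k = 58.6 - 213.4 + 21.1 - (-228.6)
C/N0 = 94.9000 dB-Hz
R_b = 67.17 Mbps = 6.717e+07 bps -> 10*log10(R_b) = 78.2718 dB-Hz
Eb/N0 = C/N0 - 10*log10(R_b) = 94.9000 - 78.2718 = 16.6282 dB
Margin = Eb/N0 - Eb/N0_req = 16.6282 - 6.6 = 10.0282 dB (link closes)

10.0282 dB


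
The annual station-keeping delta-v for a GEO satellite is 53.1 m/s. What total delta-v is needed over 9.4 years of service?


dV = rate * years = 53.1 * 9.4
dV = 499.1400 m/s

499.1400 m/s


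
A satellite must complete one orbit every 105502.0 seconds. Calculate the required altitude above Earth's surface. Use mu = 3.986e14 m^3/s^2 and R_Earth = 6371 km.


T = 105502.0 s
r = (mu*T^2/(4*pi^2))^(1/3) = (3.986e14 * 105502.0^2 / (4*pi^2))^(1/3)
r = 4.8257666e+07 m = 48257.6661 km
alt = r - R_E = 48257.6661 - 6371 = 41886.6661 km

41886.6661 km


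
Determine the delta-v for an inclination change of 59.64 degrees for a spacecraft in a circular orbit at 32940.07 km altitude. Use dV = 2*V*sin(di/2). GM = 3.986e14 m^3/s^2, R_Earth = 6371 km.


r = 39311.0700 km = 3.931107e+07 m
V = sqrt(mu/r) = 3184.2797 m/s
di = 59.64 deg = 1.0409 rad
dV = 2*V*sin(di/2) = 2*3184.2797*sin(0.5204572)
dV = 3166.9371 m/s = 3.1669 km/s

3.1669 km/s


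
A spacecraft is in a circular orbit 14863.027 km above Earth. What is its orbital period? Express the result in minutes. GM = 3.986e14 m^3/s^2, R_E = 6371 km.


r = 21234.0270 km = 2.1234027e+07 m
T = 2*pi*sqrt(r^3/mu) = 2*pi*sqrt(9.574081e+21 / 3.986e14)
T = 30793.5507 s = 513.2258 min

513.2258 minutes


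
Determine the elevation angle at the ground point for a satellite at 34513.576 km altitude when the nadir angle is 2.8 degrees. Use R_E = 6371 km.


r = R_E + alt = 40884.5760 km
Law of sines in the satellite / Earth-center / ground-point triangle:
  sin(nadir)/R_E = sin(90 + el)/r  =>  cos(el) = (r/R_E)*sin(nadir)
cos(el) = (40884.5760 / 6371.0000) * sin(2.8 deg) = 0.3134833
el = arccos(0.3134833) = 71.7307 deg
(Earth-central angle = 90 - nadir - el = 15.4693 deg)

71.7307 degrees


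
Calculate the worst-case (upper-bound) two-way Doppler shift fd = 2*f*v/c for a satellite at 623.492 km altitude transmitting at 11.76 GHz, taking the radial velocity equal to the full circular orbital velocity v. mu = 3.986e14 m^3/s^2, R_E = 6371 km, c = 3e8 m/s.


r = 6.994492e+06 m
v = sqrt(mu/r) = 7549.0197 m/s (worst-case radial velocity)
f = 11.76 GHz = 1.176e+10 Hz
fd = 2*f*v/c = 2*1.176e+10*7549.0197/3.0e+08
fd = 591843.1439 Hz

591843.1439 Hz


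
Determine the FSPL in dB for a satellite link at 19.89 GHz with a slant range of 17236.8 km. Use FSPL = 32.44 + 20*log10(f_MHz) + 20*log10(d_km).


f = 19.89 GHz = 19890.0000 MHz
d = 17236.8 km
FSPL = 32.44 + 20*log10(19890.0000) + 20*log10(17236.8)
FSPL = 32.44 + 85.9727 + 84.7291
FSPL = 203.1418 dB

203.1418 dB


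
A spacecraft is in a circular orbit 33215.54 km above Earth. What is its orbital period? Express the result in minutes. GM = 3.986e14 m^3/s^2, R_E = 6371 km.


r = 39586.5400 km = 3.958654e+07 m
T = 2*pi*sqrt(r^3/mu) = 2*pi*sqrt(6.2035835e+22 / 3.986e14)
T = 78384.9234 s = 1306.4154 min

1306.4154 minutes


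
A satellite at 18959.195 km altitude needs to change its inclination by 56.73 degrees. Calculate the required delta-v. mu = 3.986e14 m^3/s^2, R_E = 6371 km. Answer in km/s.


r = 25330.1950 km = 2.5330195e+07 m
V = sqrt(mu/r) = 3966.8829 m/s
di = 56.73 deg = 0.9901253 rad
dV = 2*V*sin(di/2) = 2*3966.8829*sin(0.4950626)
dV = 3769.2272 m/s = 3.7692 km/s

3.7692 km/s


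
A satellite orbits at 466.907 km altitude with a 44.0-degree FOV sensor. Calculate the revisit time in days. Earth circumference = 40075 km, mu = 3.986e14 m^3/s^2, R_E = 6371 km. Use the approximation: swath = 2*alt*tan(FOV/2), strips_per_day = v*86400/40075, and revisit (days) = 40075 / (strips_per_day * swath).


swath = 2*466.907*tan(0.3839724) = 377.2853 km
v = sqrt(mu/r) = 7634.9650 m/s = 7.6350 km/s
strips/day = v*86400/40075 = 7.6350*86400/40075 = 16.4607
coverage/day = strips * swath = 16.4607 * 377.2853 = 6210.3661 km
revisit = 40075 / 6210.3661 = 6.4529 days

6.4529 days


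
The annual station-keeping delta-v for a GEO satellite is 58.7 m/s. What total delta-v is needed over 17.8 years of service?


dV = rate * years = 58.7 * 17.8
dV = 1044.8600 m/s

1044.8600 m/s


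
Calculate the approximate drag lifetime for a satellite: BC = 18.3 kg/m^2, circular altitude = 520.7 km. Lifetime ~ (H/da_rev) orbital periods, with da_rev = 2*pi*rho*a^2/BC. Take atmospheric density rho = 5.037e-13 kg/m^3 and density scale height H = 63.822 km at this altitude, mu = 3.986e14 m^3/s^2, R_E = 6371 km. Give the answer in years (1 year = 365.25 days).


a = R_E + alt = 6891.7000 km = 6.8917e+06 m
da_rev = 2*pi*rho*a^2/BC = 2*pi*5.037e-13*(6.8917e+06)^2/18.3 = 8.213977 m per revolution
N = H/da_rev = 63822.0000 m / 8.213977 m = 7769.9272 revolutions
P = 2*pi*sqrt(a^3/mu) = 5693.7811 s
lifetime = N*P = 7769.9272 * 5693.7811 = 4.4240265e+07 s = 512.0401 days
years = 512.0401 / 365.25 = 1.4019 years

1.4019 years


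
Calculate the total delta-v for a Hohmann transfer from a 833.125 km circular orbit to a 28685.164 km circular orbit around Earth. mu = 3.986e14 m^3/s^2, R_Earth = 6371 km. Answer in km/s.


r1 = 7204.1250 km = 7.204125e+06 m
r2 = 35056.1640 km = 3.5056164e+07 m
dv1 = sqrt(mu/r1)*(sqrt(2*r2/(r1+r2)) - 1) = 2142.5849 m/s
dv2 = sqrt(mu/r2)*(1 - sqrt(2*r1/(r1+r2))) = 1403.0815 m/s
total dv = |dv1| + |dv2| = 2142.5849 + 1403.0815 = 3545.6664 m/s = 3.5457 km/s

3.5457 km/s


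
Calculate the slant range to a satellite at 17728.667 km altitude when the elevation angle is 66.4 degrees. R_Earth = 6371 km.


h = 17728.667 km, el = 66.4 deg
d = -R_E*sin(el) + sqrt((R_E*sin(el))^2 + 2*R_E*h + h^2)
d = -6371.0000*sin(1.1589) + sqrt((6371.0000*0.9163627)^2 + 2*6371.0000*17728.667 + 17728.667^2)
d = 18126.1654 km

18126.1654 km


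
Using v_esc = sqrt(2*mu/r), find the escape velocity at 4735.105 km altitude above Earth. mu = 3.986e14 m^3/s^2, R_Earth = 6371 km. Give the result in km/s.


r = 6371.0 + 4735.105 = 11106.1050 km = 1.1106105e+07 m
v_esc = sqrt(2*mu/r) = sqrt(2*3.986e14 / 1.1106105e+07)
v_esc = 8472.3279 m/s = 8.4723 km/s

8.4723 km/s


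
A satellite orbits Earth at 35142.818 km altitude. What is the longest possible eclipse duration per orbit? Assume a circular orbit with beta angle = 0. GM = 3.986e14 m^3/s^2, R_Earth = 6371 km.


r = 41513.8180 km
T = 1402.9719 min
Eclipse fraction = arcsin(R_E/r)/pi = arcsin(6371.0000/41513.8180)/pi
= arcsin(0.153467)/pi = 0.04904387
Eclipse duration = 0.04904387 * 1402.9719 = 68.8072 min

68.8072 minutes


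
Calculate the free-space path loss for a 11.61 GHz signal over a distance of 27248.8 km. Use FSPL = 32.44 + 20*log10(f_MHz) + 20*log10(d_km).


f = 11.61 GHz = 11610.0000 MHz
d = 27248.8 km
FSPL = 32.44 + 20*log10(11610.0000) + 20*log10(27248.8)
FSPL = 32.44 + 81.2966 + 88.7069
FSPL = 202.4436 dB

202.4436 dB


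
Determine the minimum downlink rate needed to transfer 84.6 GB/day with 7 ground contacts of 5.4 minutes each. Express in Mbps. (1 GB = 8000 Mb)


total contact time = 7 * 5.4 * 60 = 2268.0000 s
data = 84.6 GB = 676800.0000 Mb
rate = 676800.0000 / 2268.0000 = 298.4127 Mbps

298.4127 Mbps


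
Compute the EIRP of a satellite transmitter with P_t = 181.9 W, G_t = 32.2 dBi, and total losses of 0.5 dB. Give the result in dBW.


Pt = 181.9 W = 22.5983 dBW
EIRP = Pt_dBW + Gt - losses = 22.5983 + 32.2 - 0.5 = 54.2983 dBW

54.2983 dBW


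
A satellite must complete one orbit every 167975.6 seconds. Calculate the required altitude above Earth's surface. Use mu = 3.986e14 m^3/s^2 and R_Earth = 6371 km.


T = 167975.6 s
r = (mu*T^2/(4*pi^2))^(1/3) = (3.986e14 * 167975.6^2 / (4*pi^2))^(1/3)
r = 6.579961e+07 m = 65799.6101 km
alt = r - R_E = 65799.6101 - 6371 = 59428.6101 km

59428.6101 km


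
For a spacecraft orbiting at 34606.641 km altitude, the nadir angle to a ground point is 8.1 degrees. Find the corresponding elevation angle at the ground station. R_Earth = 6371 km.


r = R_E + alt = 40977.6410 km
Law of sines in the satellite / Earth-center / ground-point triangle:
  sin(nadir)/R_E = sin(90 + el)/r  =>  cos(el) = (r/R_E)*sin(nadir)
cos(el) = (40977.6410 / 6371.0000) * sin(8.1 deg) = 0.9062628
el = arccos(0.9062628) = 25.0061 deg
(Earth-central angle = 90 - nadir - el = 56.8939 deg)

25.0061 degrees


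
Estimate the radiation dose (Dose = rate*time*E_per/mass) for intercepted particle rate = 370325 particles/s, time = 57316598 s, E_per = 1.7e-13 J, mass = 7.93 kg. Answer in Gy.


Total energy deposited = rate * time * E_per
  = 370325 * 57316598 * 1.7e-13 = 3.6084 J
Dose = E_total / mass = 3.6084 / 7.93
Dose = 0.4550291 Gy

0.4550 Gy


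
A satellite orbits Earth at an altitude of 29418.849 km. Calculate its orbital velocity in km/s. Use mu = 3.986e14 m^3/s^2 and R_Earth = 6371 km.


r = R_E + alt = 6371.0 + 29418.849 = 35789.8490 km = 3.5789849e+07 m
v = sqrt(mu/r) = sqrt(3.986e14 / 3.5789849e+07) = 3337.2498 m/s = 3.3372 km/s

3.3372 km/s


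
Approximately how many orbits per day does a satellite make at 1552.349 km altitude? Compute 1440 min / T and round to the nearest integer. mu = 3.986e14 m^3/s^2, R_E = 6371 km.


r = 7.923349e+06 m
T = 2*pi*sqrt(r^3/mu) = 7018.9864 s = 116.9831 min
revs/day = 1440 / 116.9831 = 12.3095
Rounded: 12 revolutions per day

12 revolutions per day


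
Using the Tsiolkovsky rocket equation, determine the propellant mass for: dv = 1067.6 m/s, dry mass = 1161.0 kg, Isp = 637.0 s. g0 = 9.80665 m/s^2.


ve = Isp * g0 = 637.0 * 9.80665 = 6246.836050 m/s
mass ratio = exp(dv/ve) = exp(1067.6/6246.836050) = 1.18637509
m_prop = m_dry * (mr - 1) = 1161.0 * (1.18637509 - 1)
m_prop = 216.3815 kg

216.3815 kg


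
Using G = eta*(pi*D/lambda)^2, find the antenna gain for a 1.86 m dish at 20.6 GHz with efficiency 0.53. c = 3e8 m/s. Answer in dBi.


lambda = c/f = 3e8 / 2.06e+10 = 0.01456311 m
G = eta*(pi*D/lambda)^2 = 0.53*(pi*1.86/0.01456311)^2
G = 85328.3671 (linear)
G = 10*log10(85328.3671) = 49.3109 dBi

49.3109 dBi


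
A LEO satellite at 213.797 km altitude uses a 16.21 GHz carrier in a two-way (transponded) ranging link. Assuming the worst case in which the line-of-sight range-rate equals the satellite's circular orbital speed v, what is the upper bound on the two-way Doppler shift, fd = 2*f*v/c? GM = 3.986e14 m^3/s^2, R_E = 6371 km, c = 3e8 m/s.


r = 6.584797e+06 m
v = sqrt(mu/r) = 7780.3199 m/s (worst-case radial velocity)
f = 16.21 GHz = 1.621e+10 Hz
fd = 2*f*v/c = 2*1.621e+10*7780.3199/3.0e+08
fd = 840793.2328 Hz

840793.2328 Hz


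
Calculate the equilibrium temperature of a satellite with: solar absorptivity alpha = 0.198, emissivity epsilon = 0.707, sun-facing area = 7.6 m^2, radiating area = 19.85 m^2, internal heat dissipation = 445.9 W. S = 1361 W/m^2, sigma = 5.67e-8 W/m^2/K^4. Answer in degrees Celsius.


Numerator = alpha*S*A_sun + Q_int = 0.198*1361*7.6 + 445.9 = 2493.9328 W
Denominator = eps*sigma*A_rad = 0.707*5.67e-8*19.85 = 7.9572496e-07 W/K^4
T^4 = 3.1341643e+09 K^4
T = 236.6086 K = -36.5414 C

-36.5414 degrees Celsius


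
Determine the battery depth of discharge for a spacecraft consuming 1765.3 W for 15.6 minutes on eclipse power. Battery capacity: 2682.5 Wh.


E_used = P * t / 60 = 1765.3 * 15.6 / 60 = 458.9780 Wh
DOD = E_used / E_total * 100 = 458.9780 / 2682.5 * 100
DOD = 17.1101 %

17.1101 %


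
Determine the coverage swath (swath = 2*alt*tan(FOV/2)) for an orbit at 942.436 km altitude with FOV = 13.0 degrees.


FOV = 13.0 deg = 0.2268928 rad
swath = 2 * alt * tan(FOV/2) = 2 * 942.436 * tan(0.1134464)
swath = 2 * 942.436 * 0.1139356
swath = 214.7540 km

214.7540 km


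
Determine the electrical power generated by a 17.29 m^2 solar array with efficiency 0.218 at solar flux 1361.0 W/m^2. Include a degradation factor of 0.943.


P = area * eta * S * degradation
P = 17.29 * 0.218 * 1361.0 * 0.943
P = 4837.5036 W

4837.5036 W


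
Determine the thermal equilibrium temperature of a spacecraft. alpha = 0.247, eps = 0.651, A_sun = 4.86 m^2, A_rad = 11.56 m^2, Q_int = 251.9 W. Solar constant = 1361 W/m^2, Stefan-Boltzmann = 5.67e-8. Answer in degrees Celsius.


Numerator = alpha*S*A_sun + Q_int = 0.247*1361*4.86 + 251.9 = 1885.6716 W
Denominator = eps*sigma*A_rad = 0.651*5.67e-8*11.56 = 4.2669925e-07 W/K^4
T^4 = 4.4192054e+09 K^4
T = 257.8315 K = -15.3185 C

-15.3185 degrees Celsius


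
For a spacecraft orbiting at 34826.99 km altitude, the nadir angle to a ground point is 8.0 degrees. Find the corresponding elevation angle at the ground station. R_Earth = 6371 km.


r = R_E + alt = 41197.9900 km
Law of sines in the satellite / Earth-center / ground-point triangle:
  sin(nadir)/R_E = sin(90 + el)/r  =>  cos(el) = (r/R_E)*sin(nadir)
cos(el) = (41197.9900 / 6371.0000) * sin(8.0 deg) = 0.8999611
el = arccos(0.8999611) = 25.8470 deg
(Earth-central angle = 90 - nadir - el = 56.1530 deg)

25.8470 degrees


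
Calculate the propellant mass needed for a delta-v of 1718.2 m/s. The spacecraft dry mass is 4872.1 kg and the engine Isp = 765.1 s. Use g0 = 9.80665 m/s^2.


ve = Isp * g0 = 765.1 * 9.80665 = 7503.067915 m/s
mass ratio = exp(dv/ve) = exp(1718.2/7503.067915) = 1.25734161
m_prop = m_dry * (mr - 1) = 4872.1 * (1.25734161 - 1)
m_prop = 1253.7941 kg

1253.7941 kg


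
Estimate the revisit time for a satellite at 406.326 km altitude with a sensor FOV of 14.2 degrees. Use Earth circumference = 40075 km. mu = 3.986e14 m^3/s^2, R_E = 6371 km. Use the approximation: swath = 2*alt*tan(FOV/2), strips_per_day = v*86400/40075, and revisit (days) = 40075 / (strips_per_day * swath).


swath = 2*406.326*tan(0.1239184) = 101.2212 km
v = sqrt(mu/r) = 7669.0127 m/s = 7.6690 km/s
strips/day = v*86400/40075 = 7.6690*86400/40075 = 16.5341
coverage/day = strips * swath = 16.5341 * 101.2212 = 1673.5973 km
revisit = 40075 / 1673.5973 = 23.9454 days

23.9454 days


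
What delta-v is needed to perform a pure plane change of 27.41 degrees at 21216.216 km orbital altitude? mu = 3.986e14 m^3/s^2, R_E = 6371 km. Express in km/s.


r = 27587.2160 km = 2.7587216e+07 m
V = sqrt(mu/r) = 3801.1474 m/s
di = 27.41 deg = 0.4783947 rad
dV = 2*V*sin(di/2) = 2*3801.1474*sin(0.2391974)
dV = 1801.1579 m/s = 1.8012 km/s

1.8012 km/s


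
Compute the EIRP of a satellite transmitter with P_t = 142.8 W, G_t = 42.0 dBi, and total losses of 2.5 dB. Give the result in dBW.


Pt = 142.8 W = 21.5473 dBW
EIRP = Pt_dBW + Gt - losses = 21.5473 + 42.0 - 2.5 = 61.0473 dBW

61.0473 dBW


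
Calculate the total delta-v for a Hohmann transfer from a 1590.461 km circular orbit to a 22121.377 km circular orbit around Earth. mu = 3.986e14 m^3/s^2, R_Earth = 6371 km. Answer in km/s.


r1 = 7961.4610 km = 7.961461e+06 m
r2 = 28492.3770 km = 2.8492377e+07 m
dv1 = sqrt(mu/r1)*(sqrt(2*r2/(r1+r2)) - 1) = 1770.9265 m/s
dv2 = sqrt(mu/r2)*(1 - sqrt(2*r1/(r1+r2))) = 1268.3067 m/s
total dv = |dv1| + |dv2| = 1770.9265 + 1268.3067 = 3039.2332 m/s = 3.0392 km/s

3.0392 km/s


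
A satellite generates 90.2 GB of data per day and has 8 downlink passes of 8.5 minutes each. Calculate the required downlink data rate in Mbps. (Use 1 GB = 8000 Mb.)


total contact time = 8 * 8.5 * 60 = 4080.0000 s
data = 90.2 GB = 721600.0000 Mb
rate = 721600.0000 / 4080.0000 = 176.8627 Mbps

176.8627 Mbps


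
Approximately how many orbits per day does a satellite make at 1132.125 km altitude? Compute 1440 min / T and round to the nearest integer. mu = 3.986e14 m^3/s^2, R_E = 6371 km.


r = 7.503125e+06 m
T = 2*pi*sqrt(r^3/mu) = 6468.0668 s = 107.8011 min
revs/day = 1440 / 107.8011 = 13.3579
Rounded: 13 revolutions per day

13 revolutions per day


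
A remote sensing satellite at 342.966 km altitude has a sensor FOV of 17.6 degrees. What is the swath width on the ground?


FOV = 17.6 deg = 0.3071779 rad
swath = 2 * alt * tan(FOV/2) = 2 * 342.966 * tan(0.153589)
swath = 2 * 342.966 * 0.1548082
swath = 106.1879 km

106.1879 km


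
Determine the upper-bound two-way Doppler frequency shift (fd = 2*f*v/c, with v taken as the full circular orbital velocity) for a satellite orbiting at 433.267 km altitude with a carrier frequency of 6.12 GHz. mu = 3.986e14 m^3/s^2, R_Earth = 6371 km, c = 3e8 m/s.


r = 6.804267e+06 m
v = sqrt(mu/r) = 7653.8152 m/s (worst-case radial velocity)
f = 6.12 GHz = 6.12e+09 Hz
fd = 2*f*v/c = 2*6.12e+09*7653.8152/3.0e+08
fd = 312275.6613 Hz

312275.6613 Hz


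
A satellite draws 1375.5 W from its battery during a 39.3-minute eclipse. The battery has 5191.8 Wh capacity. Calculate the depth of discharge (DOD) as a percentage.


E_used = P * t / 60 = 1375.5 * 39.3 / 60 = 900.9525 Wh
DOD = E_used / E_total * 100 = 900.9525 / 5191.8 * 100
DOD = 17.3534 %

17.3534 %


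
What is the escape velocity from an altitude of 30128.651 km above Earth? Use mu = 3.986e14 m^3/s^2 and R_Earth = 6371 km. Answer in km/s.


r = 6371.0 + 30128.651 = 36499.6510 km = 3.6499651e+07 m
v_esc = sqrt(2*mu/r) = sqrt(2*3.986e14 / 3.6499651e+07)
v_esc = 4673.4682 m/s = 4.6735 km/s

4.6735 km/s


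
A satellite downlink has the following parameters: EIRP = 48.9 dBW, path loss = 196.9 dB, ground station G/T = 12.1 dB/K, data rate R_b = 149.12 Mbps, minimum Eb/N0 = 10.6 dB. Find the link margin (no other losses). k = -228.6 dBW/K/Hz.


C/N0 = EIRP - FSPL + G/T - k = 48.9 - 196.9 + 12.1 - (-228.6)
C/N0 = 92.7000 dB-Hz
R_b = 149.12 Mbps = 1.4912e+08 bps -> 10*log10(R_b) = 81.7354 dB-Hz
Eb/N0 = C/N0 - 10*log10(R_b) = 92.7000 - 81.7354 = 10.9646 dB
Margin = Eb/N0 - Eb/N0_req = 10.9646 - 10.6 = 0.364641 dB (link closes)

0.3646 dB


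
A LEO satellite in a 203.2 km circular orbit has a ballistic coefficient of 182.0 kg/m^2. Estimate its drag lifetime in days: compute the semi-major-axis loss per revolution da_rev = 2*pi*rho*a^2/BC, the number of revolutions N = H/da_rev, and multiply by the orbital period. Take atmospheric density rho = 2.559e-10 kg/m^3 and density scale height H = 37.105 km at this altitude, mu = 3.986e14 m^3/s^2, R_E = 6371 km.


a = R_E + alt = 6574.2000 km = 6.5742e+06 m
da_rev = 2*pi*rho*a^2/BC = 2*pi*2.559e-10*(6.5742e+06)^2/182.0 = 381.825202 m per revolution
N = H/da_rev = 37105.0000 m / 381.825202 m = 97.1780 revolutions
P = 2*pi*sqrt(a^3/mu) = 5304.8803 s
lifetime = N*P = 97.1780 * 5304.8803 = 515517.5263 s = 5.9666 days

5.9666 days


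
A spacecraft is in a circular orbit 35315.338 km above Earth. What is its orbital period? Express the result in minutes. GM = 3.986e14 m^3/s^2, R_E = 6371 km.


r = 41686.3380 km = 4.1686338e+07 m
T = 2*pi*sqrt(r^3/mu) = 2*pi*sqrt(7.2440466e+22 / 3.986e14)
T = 84703.5943 s = 1411.7266 min

1411.7266 minutes


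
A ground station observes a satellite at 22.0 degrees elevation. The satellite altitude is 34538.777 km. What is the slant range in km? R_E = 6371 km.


h = 34538.777 km, el = 22.0 deg
d = -R_E*sin(el) + sqrt((R_E*sin(el))^2 + 2*R_E*h + h^2)
d = -6371.0000*sin(0.3839724) + sqrt((6371.0000*0.3746066)^2 + 2*6371.0000*34538.777 + 34538.777^2)
d = 38094.4407 km

38094.4407 km


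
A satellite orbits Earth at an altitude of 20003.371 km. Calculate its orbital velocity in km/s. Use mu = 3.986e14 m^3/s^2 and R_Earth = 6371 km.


r = R_E + alt = 6371.0 + 20003.371 = 26374.3710 km = 2.6374371e+07 m
v = sqrt(mu/r) = sqrt(3.986e14 / 2.6374371e+07) = 3887.5644 m/s = 3.8876 km/s

3.8876 km/s


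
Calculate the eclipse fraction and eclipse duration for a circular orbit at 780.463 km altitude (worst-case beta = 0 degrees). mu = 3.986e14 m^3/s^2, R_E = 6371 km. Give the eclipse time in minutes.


r = 7151.4630 km
T = 100.3119 min
Eclipse fraction = arcsin(R_E/r)/pi = arcsin(6371.0000/7151.4630)/pi
= arcsin(0.8908667)/pi = 0.349902
Eclipse duration = 0.349902 * 100.3119 = 35.0993 min

35.0993 minutes


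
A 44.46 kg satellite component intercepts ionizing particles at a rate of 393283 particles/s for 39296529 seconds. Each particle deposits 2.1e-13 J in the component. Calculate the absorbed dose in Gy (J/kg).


Total energy deposited = rate * time * E_per
  = 393283 * 39296529 * 2.1e-13 = 3.2455 J
Dose = E_total / mass = 3.2455 / 44.46
Dose = 0.0729977 Gy

0.0730 Gy


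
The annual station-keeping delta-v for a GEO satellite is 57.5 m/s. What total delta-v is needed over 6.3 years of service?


dV = rate * years = 57.5 * 6.3
dV = 362.2500 m/s

362.2500 m/s


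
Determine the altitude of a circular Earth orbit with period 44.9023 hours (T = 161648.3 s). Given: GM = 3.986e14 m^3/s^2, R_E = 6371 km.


T = 161648.3 s
r = (mu*T^2/(4*pi^2))^(1/3) = (3.986e14 * 161648.3^2 / (4*pi^2))^(1/3)
r = 6.41367e+07 m = 64136.7005 km
alt = r - R_E = 64136.7005 - 6371 = 57765.7005 km

57765.7005 km


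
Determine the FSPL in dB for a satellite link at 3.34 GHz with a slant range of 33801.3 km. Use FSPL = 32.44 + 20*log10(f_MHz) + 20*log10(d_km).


f = 3.34 GHz = 3340.0000 MHz
d = 33801.3 km
FSPL = 32.44 + 20*log10(3340.0000) + 20*log10(33801.3)
FSPL = 32.44 + 70.4749 + 90.5787
FSPL = 193.4936 dB

193.4936 dB


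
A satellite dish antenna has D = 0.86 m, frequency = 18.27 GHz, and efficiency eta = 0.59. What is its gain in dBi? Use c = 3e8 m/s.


lambda = c/f = 3e8 / 1.827e+10 = 0.01642036 m
G = eta*(pi*D/lambda)^2 = 0.59*(pi*0.86/0.01642036)^2
G = 15972.8806 (linear)
G = 10*log10(15972.8806) = 42.0338 dBi

42.0338 dBi


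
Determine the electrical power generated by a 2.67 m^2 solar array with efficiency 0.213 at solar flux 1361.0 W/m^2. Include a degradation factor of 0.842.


P = area * eta * S * degradation
P = 2.67 * 0.213 * 1361.0 * 0.842
P = 651.7200 W

651.7200 W


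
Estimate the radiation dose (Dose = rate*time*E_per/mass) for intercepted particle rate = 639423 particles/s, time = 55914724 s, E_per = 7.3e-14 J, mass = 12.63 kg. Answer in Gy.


Total energy deposited = rate * time * E_per
  = 639423 * 55914724 * 7.3e-14 = 2.6100 J
Dose = E_total / mass = 2.6100 / 12.63
Dose = 0.2066493 Gy

0.2066 Gy


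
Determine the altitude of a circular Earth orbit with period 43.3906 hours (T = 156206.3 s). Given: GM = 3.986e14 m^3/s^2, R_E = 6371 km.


T = 156206.3 s
r = (mu*T^2/(4*pi^2))^(1/3) = (3.986e14 * 156206.3^2 / (4*pi^2))^(1/3)
r = 6.268903e+07 m = 62689.0299 km
alt = r - R_E = 62689.0299 - 6371 = 56318.0299 km

56318.0299 km


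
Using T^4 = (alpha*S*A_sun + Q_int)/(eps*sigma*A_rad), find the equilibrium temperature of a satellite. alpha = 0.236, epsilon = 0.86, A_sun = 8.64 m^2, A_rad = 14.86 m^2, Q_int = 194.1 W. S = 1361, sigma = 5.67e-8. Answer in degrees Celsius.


Numerator = alpha*S*A_sun + Q_int = 0.236*1361*8.64 + 194.1 = 2969.2334 W
Denominator = eps*sigma*A_rad = 0.86*5.67e-8*14.86 = 7.2460332e-07 W/K^4
T^4 = 4.0977365e+09 K^4
T = 253.0090 K = -20.1410 C

-20.1410 degrees Celsius


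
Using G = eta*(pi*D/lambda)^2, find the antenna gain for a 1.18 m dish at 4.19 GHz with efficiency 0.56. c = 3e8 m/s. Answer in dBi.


lambda = c/f = 3e8 / 4.19e+09 = 0.07159905 m
G = eta*(pi*D/lambda)^2 = 0.56*(pi*1.18/0.07159905)^2
G = 1501.1957 (linear)
G = 10*log10(1501.1957) = 31.7644 dBi

31.7644 dBi


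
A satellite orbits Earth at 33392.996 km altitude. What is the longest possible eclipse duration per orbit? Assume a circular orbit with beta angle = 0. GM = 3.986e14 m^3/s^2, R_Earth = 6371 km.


r = 39763.9960 km
T = 1315.2097 min
Eclipse fraction = arcsin(R_E/r)/pi = arcsin(6371.0000/39763.9960)/pi
= arcsin(0.1602203)/pi = 0.05122047
Eclipse duration = 0.05122047 * 1315.2097 = 67.3657 min

67.3657 minutes


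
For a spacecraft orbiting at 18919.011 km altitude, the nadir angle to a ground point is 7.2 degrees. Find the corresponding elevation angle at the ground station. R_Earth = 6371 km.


r = R_E + alt = 25290.0110 km
Law of sines in the satellite / Earth-center / ground-point triangle:
  sin(nadir)/R_E = sin(90 + el)/r  =>  cos(el) = (r/R_E)*sin(nadir)
cos(el) = (25290.0110 / 6371.0000) * sin(7.2 deg) = 0.4975167
el = arccos(0.4975167) = 60.1642 deg
(Earth-central angle = 90 - nadir - el = 22.6358 deg)

60.1642 degrees


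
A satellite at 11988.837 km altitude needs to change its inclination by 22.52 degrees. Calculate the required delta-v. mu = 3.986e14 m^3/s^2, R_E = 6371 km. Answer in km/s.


r = 18359.8370 km = 1.8359837e+07 m
V = sqrt(mu/r) = 4659.4455 m/s
di = 22.52 deg = 0.3930481 rad
dV = 2*V*sin(di/2) = 2*4659.4455*sin(0.1965241)
dV = 1819.6206 m/s = 1.8196 km/s

1.8196 km/s


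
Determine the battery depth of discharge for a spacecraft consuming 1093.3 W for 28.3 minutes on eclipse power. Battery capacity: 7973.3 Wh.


E_used = P * t / 60 = 1093.3 * 28.3 / 60 = 515.6732 Wh
DOD = E_used / E_total * 100 = 515.6732 / 7973.3 * 100
DOD = 6.4675 %

6.4675 %


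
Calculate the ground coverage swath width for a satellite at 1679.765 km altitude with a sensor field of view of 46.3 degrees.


FOV = 46.3 deg = 0.8080874 rad
swath = 2 * alt * tan(FOV/2) = 2 * 1679.765 * tan(0.4040437)
swath = 2 * 1679.765 * 0.427568
swath = 1436.4274 km

1436.4274 km


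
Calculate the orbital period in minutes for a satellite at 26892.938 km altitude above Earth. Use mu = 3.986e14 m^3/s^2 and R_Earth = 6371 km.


r = 33263.9380 km = 3.3263938e+07 m
T = 2*pi*sqrt(r^3/mu) = 2*pi*sqrt(3.68062e+22 / 3.986e14)
T = 60377.0257 s = 1006.2838 min

1006.2838 minutes


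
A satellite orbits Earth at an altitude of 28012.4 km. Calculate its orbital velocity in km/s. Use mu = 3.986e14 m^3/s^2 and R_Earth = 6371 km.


r = R_E + alt = 6371.0 + 28012.4 = 34383.4000 km = 3.43834e+07 m
v = sqrt(mu/r) = sqrt(3.986e14 / 3.43834e+07) = 3404.8206 m/s = 3.4048 km/s

3.4048 km/s


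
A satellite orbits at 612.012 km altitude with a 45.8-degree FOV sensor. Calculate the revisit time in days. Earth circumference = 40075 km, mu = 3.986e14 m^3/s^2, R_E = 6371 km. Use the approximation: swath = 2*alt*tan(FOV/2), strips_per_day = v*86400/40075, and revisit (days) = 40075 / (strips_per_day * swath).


swath = 2*612.012*tan(0.3996804) = 517.0480 km
v = sqrt(mu/r) = 7555.2224 m/s = 7.5552 km/s
strips/day = v*86400/40075 = 7.5552*86400/40075 = 16.2887
coverage/day = strips * swath = 16.2887 * 517.0480 = 8422.0596 km
revisit = 40075 / 8422.0596 = 4.7583 days

4.7583 days


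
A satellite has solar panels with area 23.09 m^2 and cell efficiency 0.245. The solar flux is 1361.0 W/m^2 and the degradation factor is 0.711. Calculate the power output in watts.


P = area * eta * S * degradation
P = 23.09 * 0.245 * 1361.0 * 0.711
P = 5474.1632 W

5474.1632 W


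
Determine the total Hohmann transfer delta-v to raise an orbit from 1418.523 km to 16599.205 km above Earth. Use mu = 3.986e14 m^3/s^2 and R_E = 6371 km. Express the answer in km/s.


r1 = 7789.5230 km = 7.789523e+06 m
r2 = 22970.2050 km = 2.2970205e+07 m
dv1 = sqrt(mu/r1)*(sqrt(2*r2/(r1+r2)) - 1) = 1588.7615 m/s
dv2 = sqrt(mu/r2)*(1 - sqrt(2*r1/(r1+r2))) = 1201.0878 m/s
total dv = |dv1| + |dv2| = 1588.7615 + 1201.0878 = 2789.8493 m/s = 2.7898 km/s

2.7898 km/s


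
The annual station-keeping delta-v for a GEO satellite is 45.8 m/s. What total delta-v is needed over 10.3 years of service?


dV = rate * years = 45.8 * 10.3
dV = 471.7400 m/s

471.7400 m/s


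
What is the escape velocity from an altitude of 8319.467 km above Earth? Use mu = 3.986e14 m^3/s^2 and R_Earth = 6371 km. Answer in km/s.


r = 6371.0 + 8319.467 = 14690.4670 km = 1.4690467e+07 m
v_esc = sqrt(2*mu/r) = sqrt(2*3.986e14 / 1.4690467e+07)
v_esc = 7366.5789 m/s = 7.3666 km/s

7.3666 km/s


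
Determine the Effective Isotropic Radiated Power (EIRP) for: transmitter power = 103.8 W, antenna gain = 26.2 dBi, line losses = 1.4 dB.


Pt = 103.8 W = 20.1620 dBW
EIRP = Pt_dBW + Gt - losses = 20.1620 + 26.2 - 1.4 = 44.9620 dBW

44.9620 dBW


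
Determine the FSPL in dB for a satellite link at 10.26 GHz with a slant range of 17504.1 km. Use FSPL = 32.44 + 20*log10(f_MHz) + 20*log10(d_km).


f = 10.26 GHz = 10260.0000 MHz
d = 17504.1 km
FSPL = 32.44 + 20*log10(10260.0000) + 20*log10(17504.1)
FSPL = 32.44 + 80.2229 + 84.8628
FSPL = 197.5257 dB

197.5257 dB


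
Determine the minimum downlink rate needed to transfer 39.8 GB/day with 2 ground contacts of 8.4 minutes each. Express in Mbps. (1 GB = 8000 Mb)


total contact time = 2 * 8.4 * 60 = 1008.0000 s
data = 39.8 GB = 318400.0000 Mb
rate = 318400.0000 / 1008.0000 = 315.8730 Mbps

315.8730 Mbps


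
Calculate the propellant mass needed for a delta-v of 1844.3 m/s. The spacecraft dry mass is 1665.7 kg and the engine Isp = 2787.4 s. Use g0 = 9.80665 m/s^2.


ve = Isp * g0 = 2787.4 * 9.80665 = 27335.056210 m/s
mass ratio = exp(dv/ve) = exp(1844.3/27335.056210) = 1.06979831
m_prop = m_dry * (mr - 1) = 1665.7 * (1.06979831 - 1)
m_prop = 116.2630 kg

116.2630 kg


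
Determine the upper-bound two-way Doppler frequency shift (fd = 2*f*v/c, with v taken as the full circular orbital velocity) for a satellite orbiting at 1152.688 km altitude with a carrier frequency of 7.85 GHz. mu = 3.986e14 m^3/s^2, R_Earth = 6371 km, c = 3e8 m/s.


r = 7.523688e+06 m
v = sqrt(mu/r) = 7278.6906 m/s (worst-case radial velocity)
f = 7.85 GHz = 7.85e+09 Hz
fd = 2*f*v/c = 2*7.85e+09*7278.6906/3.0e+08
fd = 380918.1410 Hz

380918.1410 Hz


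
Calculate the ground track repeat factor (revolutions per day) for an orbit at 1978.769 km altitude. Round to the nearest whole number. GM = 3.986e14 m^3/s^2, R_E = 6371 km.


r = 8.349769e+06 m
T = 2*pi*sqrt(r^3/mu) = 7593.1663 s = 126.5528 min
revs/day = 1440 / 126.5528 = 11.3787
Rounded: 11 revolutions per day

11 revolutions per day


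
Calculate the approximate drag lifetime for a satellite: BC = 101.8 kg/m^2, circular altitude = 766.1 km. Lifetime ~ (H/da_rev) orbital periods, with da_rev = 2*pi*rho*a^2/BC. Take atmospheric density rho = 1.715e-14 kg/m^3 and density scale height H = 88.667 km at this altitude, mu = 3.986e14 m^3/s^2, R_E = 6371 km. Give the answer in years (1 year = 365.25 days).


a = R_E + alt = 7137.1000 km = 7.1371e+06 m
da_rev = 2*pi*rho*a^2/BC = 2*pi*1.715e-14*(7.1371e+06)^2/101.8 = 0.0539187454 m per revolution
N = H/da_rev = 88667.0000 m / 0.0539187454 m = 1.6444559e+06 revolutions
P = 2*pi*sqrt(a^3/mu) = 6000.5892 s
lifetime = N*P = 1.6444559e+06 * 6000.5892 = 9.8677044e+09 s = 114209.5414 days
years = 114209.5414 / 365.25 = 312.6887 years

312.6887 years


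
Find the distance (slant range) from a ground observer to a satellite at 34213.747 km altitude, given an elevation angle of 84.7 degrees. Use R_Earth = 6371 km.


h = 34213.747 km, el = 84.7 deg
d = -R_E*sin(el) + sqrt((R_E*sin(el))^2 + 2*R_E*h + h^2)
d = -6371.0000*sin(1.4783) + sqrt((6371.0000*0.9957247)^2 + 2*6371.0000*34213.747 + 34213.747^2)
d = 34236.7180 km

34236.7180 km


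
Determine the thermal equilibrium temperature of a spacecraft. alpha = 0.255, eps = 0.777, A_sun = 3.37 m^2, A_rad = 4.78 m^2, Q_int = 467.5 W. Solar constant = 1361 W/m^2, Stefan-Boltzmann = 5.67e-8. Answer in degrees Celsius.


Numerator = alpha*S*A_sun + Q_int = 0.255*1361*3.37 + 467.5 = 1637.0754 W
Denominator = eps*sigma*A_rad = 0.777*5.67e-8*4.78 = 2.105872e-07 W/K^4
T^4 = 7.7738596e+09 K^4
T = 296.9335 K = 23.7835 C

23.7835 degrees Celsius


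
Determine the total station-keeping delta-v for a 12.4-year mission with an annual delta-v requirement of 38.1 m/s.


dV = rate * years = 38.1 * 12.4
dV = 472.4400 m/s

472.4400 m/s


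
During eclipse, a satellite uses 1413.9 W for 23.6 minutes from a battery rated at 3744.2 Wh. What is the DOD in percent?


E_used = P * t / 60 = 1413.9 * 23.6 / 60 = 556.1340 Wh
DOD = E_used / E_total * 100 = 556.1340 / 3744.2 * 100
DOD = 14.8532 %

14.8532 %


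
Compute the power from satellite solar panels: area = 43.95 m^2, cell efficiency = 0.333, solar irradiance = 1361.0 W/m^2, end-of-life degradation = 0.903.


P = area * eta * S * degradation
P = 43.95 * 0.333 * 1361.0 * 0.903
P = 17986.5963 W

17986.5963 W


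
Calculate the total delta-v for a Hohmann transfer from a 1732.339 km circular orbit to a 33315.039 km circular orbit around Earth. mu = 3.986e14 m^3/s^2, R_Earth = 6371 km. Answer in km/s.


r1 = 8103.3390 km = 8.103339e+06 m
r2 = 39686.0390 km = 3.9686039e+07 m
dv1 = sqrt(mu/r1)*(sqrt(2*r2/(r1+r2)) - 1) = 2025.1465 m/s
dv2 = sqrt(mu/r2)*(1 - sqrt(2*r1/(r1+r2))) = 1323.6285 m/s
total dv = |dv1| + |dv2| = 2025.1465 + 1323.6285 = 3348.7750 m/s = 3.3488 km/s

3.3488 km/s


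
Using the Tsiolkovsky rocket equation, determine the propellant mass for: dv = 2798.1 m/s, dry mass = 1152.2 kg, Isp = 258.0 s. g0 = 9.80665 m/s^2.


ve = Isp * g0 = 258.0 * 9.80665 = 2530.115700 m/s
mass ratio = exp(dv/ve) = exp(2798.1/2530.115700) = 3.02199680
m_prop = m_dry * (mr - 1) = 1152.2 * (3.02199680 - 1)
m_prop = 2329.7447 kg

2329.7447 kg


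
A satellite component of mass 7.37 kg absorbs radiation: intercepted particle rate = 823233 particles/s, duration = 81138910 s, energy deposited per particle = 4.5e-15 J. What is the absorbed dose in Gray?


Total energy deposited = rate * time * E_per
  = 823233 * 81138910 * 4.5e-15 = 0.300583 J
Dose = E_total / mass = 0.300583 / 7.37
Dose = 0.04078467 Gy

0.0408 Gy
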